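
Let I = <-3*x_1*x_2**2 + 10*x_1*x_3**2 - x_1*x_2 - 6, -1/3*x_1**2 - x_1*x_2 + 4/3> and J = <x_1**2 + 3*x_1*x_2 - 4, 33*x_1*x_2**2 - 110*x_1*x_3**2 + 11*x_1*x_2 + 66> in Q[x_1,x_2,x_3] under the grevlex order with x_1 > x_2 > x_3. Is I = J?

Two ideals are equal iff their reduced Gröbner bases coincide (the reduced basis is unique for a fixed ordering).
Buchberger on the first generating set:
f_1 = -3*x_1*x_2**2 + 10*x_1*x_3**2 - x_1*x_2 - 6, LT = x_1*x_2**2.
f_2 = -1/3*x_1**2 - x_1*x_2 + 4/3, LT = x_1**2.

S(f_1,f_2): lcm = x_1**2*x_2**2. S = -3*x_1*x_2**3 - 10/3*x_1**2*x_3**2 + 1/3*x_1**2*x_2 + 4*x_2**2 + 2*x_1.
  leading term x_1*x_2**3: subtract (x_2)·f_1 from -3*x_1*x_2**3 - 10/3*x_1**2*x_3**2 + 1/3*x_1**2*x_2 + 4*x_2**2 + 2*x_1 → -10/3*x_1**2*x_3**2 - 10*x_1*x_2*x_3**2 + 1/3*x_1**2*x_2 + x_1*x_2**2 + 4*x_2**2 + 2*x_1 + 6*x_2
  leading term x_1**2*x_3**2: subtract (10*x_3**2)·f_2 from -10/3*x_1**2*x_3**2 - 10*x_1*x_2*x_3**2 + 1/3*x_1**2*x_2 + x_1*x_2**2 + 4*x_2**2 + 2*x_1 + 6*x_2 → 1/3*x_1**2*x_2 + x_1*x_2**2 + 4*x_2**2 - 40/3*x_3**2 + 2*x_1 + 6*x_2
  leading term x_1**2*x_2: subtract (-x_2)·f_2 from 1/3*x_1**2*x_2 + x_1*x_2**2 + 4*x_2**2 - 40/3*x_3**2 + 2*x_1 + 6*x_2 → 4*x_2**2 - 40/3*x_3**2 + 2*x_1 + 22/3*x_2
  leading term x_2**2: no divisor's leading term divides it; move 4*x_2**2 to the remainder.
  leading term x_3**2: no divisor's leading term divides it; move -40/3*x_3**2 to the remainder.
  leading term x_1: no divisor's leading term divides it; move 2*x_1 to the remainder.
  leading term x_2: no divisor's leading term divides it; move 22/3*x_2 to the remainder.
  remainder 4*x_2**2 - 40/3*x_3**2 + 2*x_1 + 22/3*x_2 ≠ 0; add g_3 = 4*x_2**2 - 40/3*x_3**2 + 2*x_1 + 22/3*x_2 to the basis.

S(f_1,g_3): lcm = x_1*x_2**2. S = -1/2*x_1**2 - 3/2*x_1*x_2 + 2.
  leading term x_1**2: subtract (3/2)·f_2 from -1/2*x_1**2 - 3/2*x_1*x_2 + 2 → 0
  remainder 0.

S(f_2,g_3): leading monomials are coprime, so the S-polynomial reduces to 0 (Buchberger's first criterion).
Every S-polynomial of the final basis reduces to 0, so we have a Gröbner basis.
Inter-reduce: drop elements whose leading term is divisible by another's, tail-reduce, and make monic.
Reduced Gröbner basis: {x_1**2 + 3*x_1*x_2 - 4, x_2**2 - 10/3*x_3**2 + 1/2*x_1 + 11/6*x_2}.

Buchberger on the second generating set:
h_1 = x_1**2 + 3*x_1*x_2 - 4, LT = x_1**2.
h_2 = 33*x_1*x_2**2 - 110*x_1*x_3**2 + 11*x_1*x_2 + 66, LT = x_1*x_2**2.

S(h_1,h_2): lcm = x_1**2*x_2**2. S = 3*x_1*x_2**3 + 10/3*x_1**2*x_3**2 - 1/3*x_1**2*x_2 - 4*x_2**2 - 2*x_1.
  leading term x_1*x_2**3: subtract (1/11*x_2)·h_2 from 3*x_1*x_2**3 + 10/3*x_1**2*x_3**2 - 1/3*x_1**2*x_2 - 4*x_2**2 - 2*x_1 → 10/3*x_1**2*x_3**2 + 10*x_1*x_2*x_3**2 - 1/3*x_1**2*x_2 - x_1*x_2**2 - 4*x_2**2 - 2*x_1 - 6*x_2
  leading term x_1**2*x_3**2: subtract (10/3*x_3**2)·h_1 from 10/3*x_1**2*x_3**2 + 10*x_1*x_2*x_3**2 - 1/3*x_1**2*x_2 - x_1*x_2**2 - 4*x_2**2 - 2*x_1 - 6*x_2 → -1/3*x_1**2*x_2 - x_1*x_2**2 - 4*x_2**2 + 40/3*x_3**2 - 2*x_1 - 6*x_2
  leading term x_1**2*x_2: subtract (-1/3*x_2)·h_1 from -1/3*x_1**2*x_2 - x_1*x_2**2 - 4*x_2**2 + 40/3*x_3**2 - 2*x_1 - 6*x_2 → -4*x_2**2 + 40/3*x_3**2 - 2*x_1 - 22/3*x_2
  leading term x_2**2: no divisor's leading term divides it; move -4*x_2**2 to the remainder.
  leading term x_3**2: no divisor's leading term divides it; move 40/3*x_3**2 to the remainder.
  leading term x_1: no divisor's leading term divides it; move -2*x_1 to the remainder.
  leading term x_2: no divisor's leading term divides it; move -22/3*x_2 to the remainder.
  remainder -4*x_2**2 + 40/3*x_3**2 - 2*x_1 - 22/3*x_2 ≠ 0; add k_3 = -4*x_2**2 + 40/3*x_3**2 - 2*x_1 - 22/3*x_2 to the basis.

S(h_1,k_3): leading monomials are coprime, so the S-polynomial reduces to 0 (Buchberger's first criterion).
S(h_2,k_3): lcm = x_1*x_2**2. S = -1/2*x_1**2 - 3/2*x_1*x_2 + 2.
  leading term x_1**2: subtract (-1/2)·h_1 from -1/2*x_1**2 - 3/2*x_1*x_2 + 2 → 0
  remainder 0.

Every S-polynomial of the final basis reduces to 0, so we have a Gröbner basis.
Inter-reduce: drop elements whose leading term is divisible by another's, tail-reduce, and make monic.
Reduced Gröbner basis: {x_1**2 + 3*x_1*x_2 - 4, x_2**2 - 10/3*x_3**2 + 1/2*x_1 + 11/6*x_2}.

Same reduced basis, so the two generating sets span the same ideal.
The same test decides containment: I ⊆ J iff every generator of I reduces to 0 modulo a Gröbner basis of J.

Yes, the ideals are equal.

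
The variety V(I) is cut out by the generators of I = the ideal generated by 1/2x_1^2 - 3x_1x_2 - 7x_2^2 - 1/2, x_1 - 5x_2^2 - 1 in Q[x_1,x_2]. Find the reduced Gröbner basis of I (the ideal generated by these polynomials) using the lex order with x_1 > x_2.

G = {x_1 - 5x_2^2 - 1, x_2^4 - 6/5x_2^3 - 4/25x_2^2 - 6/25x_2}

f_1 = 1/2x_1^2 - 3x_1x_2 - 7x_2^2 - 1/2, LT = x_1^2.
f_2 = x_1 - 5x_2^2 - 1, LT = x_1.

S(f_1,f_2): lcm = x_1^2. S = 5x_1x_2^2 - 6x_1x_2 + x_1 - 14x_2^2 - 1.
  leading term x_1x_2^2: subtract (5x_2^2)·f_2 from 5x_1x_2^2 - 6x_1x_2 + x_1 - 14x_2^2 - 1 → -6x_1x_2 + x_1 + 25x_2^4 - 9x_2^2 - 1
  leading term x_1x_2: subtract (-6x_2)·f_2 from -6x_1x_2 + x_1 + 25x_2^4 - 9x_2^2 - 1 → x_1 + 25x_2^4 - 30x_2^3 - 9x_2^2 - 6x_2 - 1
  leading term x_1: subtract (1)·f_2 from x_1 + 25x_2^4 - 30x_2^3 - 9x_2^2 - 6x_2 - 1 → 25x_2^4 - 30x_2^3 - 4x_2^2 - 6x_2
  leading term x_2^4: no divisor's leading term divides it; move 25x_2^4 to the remainder.
  leading term x_2^3: no divisor's leading term divides it; move -30x_2^3 to the remainder.
  leading term x_2^2: no divisor's leading term divides it; move -4x_2^2 to the remainder.
  leading term x_2: no divisor's leading term divides it; move -6x_2 to the remainder.
  remainder 25x_2^4 - 30x_2^3 - 4x_2^2 - 6x_2 ≠ 0; add g_3 = 25x_2^4 - 30x_2^3 - 4x_2^2 - 6x_2 to the basis.

S(f_1,g_3): leading monomials are coprime, so the S-polynomial reduces to 0 (Buchberger's first criterion).
S(f_2,g_3): leading monomials are coprime, so the S-polynomial reduces to 0 (Buchberger's first criterion).
Every S-polynomial of the final basis reduces to 0, so we have a Gröbner basis.
Inter-reduce: drop elements whose leading term is divisible by another's, tail-reduce, and make monic.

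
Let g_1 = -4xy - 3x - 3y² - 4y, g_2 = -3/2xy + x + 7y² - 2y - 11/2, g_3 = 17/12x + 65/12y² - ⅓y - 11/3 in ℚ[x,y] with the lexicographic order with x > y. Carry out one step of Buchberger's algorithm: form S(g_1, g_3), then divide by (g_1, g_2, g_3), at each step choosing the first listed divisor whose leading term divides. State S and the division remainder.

lcm(LM(g_1), LM(g_3)) = xy.
S = (lcm/LT(g_1))·g_1 − (lcm/LT(g_3))·g_3 = ¾x - 65/17y³ + 67/68y² + 61/17y.
Reduce S modulo (g_1, g_2, g_3) in that order:
  leading term x: subtract (9/17)·g_3 from ¾x - 65/17y³ + 67/68y² + 61/17y → -65/17y³ - 32/17y² + 64/17y + 33/17
  leading term y³: no divisor's leading term divides it; move -65/17y³ to the remainder.
  leading term y²: no divisor's leading term divides it; move -32/17y² to the remainder.
  leading term y: no divisor's leading term divides it; move 64/17y to the remainder.
  leading term 1: no divisor's leading term divides it; move 33/17 to the remainder.
The remainder -65/17y³ - 32/17y² + 64/17y + 33/17 is nonzero, so it would be added as the next basis element.
This is the inner loop of Buchberger's algorithm — each nonzero remainder becomes a new basis element.

S(g_1, g_3) = ¾x - 65/17y³ + 67/68y² + 61/17y; remainder on division = -65/17y³ - 32/17y² + 64/17y + 33/17.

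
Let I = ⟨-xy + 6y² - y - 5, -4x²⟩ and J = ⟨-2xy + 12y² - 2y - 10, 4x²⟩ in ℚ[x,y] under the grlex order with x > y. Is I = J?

Yes, the ideals are equal.

Equality of ideals is decidable: compute both reduced Gröbner bases (unique for the ordering) and check whether they agree.
Buchberger on the first generating set:
f_1 = -xy + 6y² - y - 5, LT = xy.
f_2 = -4x², LT = x².

S(f_1,f_2): lcm = x²y. S = -6xy² + xy + 5x.
  leading term xy²: subtract (6y)·f_1 from -6xy² + xy + 5x → -36y³ + xy + 6y² + 5x + 30y
  leading term y³: no divisor's leading term divides it; move -36y³ to the remainder.
  leading term xy: subtract (-1)·f_1 from xy + 6y² + 5x + 30y → 12y² + 5x + 29y - 5
  leading term y²: no divisor's leading term divides it; move 12y² to the remainder.
  leading term x: no divisor's leading term divides it; move 5x to the remainder.
  leading term y: no divisor's leading term divides it; move 29y to the remainder.
  leading term 1: no divisor's leading term divides it; move -5 to the remainder.
  remainder -36y³ + 12y² + 5x + 29y - 5 ≠ 0; add g_3 = -36y³ + 12y² + 5x + 29y - 5 to the basis.

The other S-polynomials (S(f_1,g_3), S(f_2,g_3)) all reduce to 0 modulo the current basis, so we have a Gröbner basis.
Inter-reduce: drop elements whose leading term is divisible by another's, tail-reduce, and make monic.
Reduced Gröbner basis: {y³ - ⅓y² - 5/36x - 29/36y + 5/36, x², xy - 6y² + y + 5}.

Buchberger on the second generating set:
h_1 = -2xy + 12y² - 2y - 10, LT = xy.
h_2 = 4x², LT = x².

S(h_1,h_2): lcm = x²y. S = -6xy² + xy + 5x.
  leading term xy²: subtract (3y)·h_1 from -6xy² + xy + 5x → -36y³ + xy + 6y² + 5x + 30y
  leading term y³: no divisor's leading term divides it; move -36y³ to the remainder.
  leading term xy: subtract (-½)·h_1 from xy + 6y² + 5x + 30y → 12y² + 5x + 29y - 5
  leading term y²: no divisor's leading term divides it; move 12y² to the remainder.
  leading term x: no divisor's leading term divides it; move 5x to the remainder.
  leading term y: no divisor's leading term divides it; move 29y to the remainder.
  leading term 1: no divisor's leading term divides it; move -5 to the remainder.
  remainder -36y³ + 12y² + 5x + 29y - 5 ≠ 0; add k_3 = -36y³ + 12y² + 5x + 29y - 5 to the basis.

The other S-polynomials (S(h_1,k_3), S(h_2,k_3)) all reduce to 0 modulo the current basis, so we have a Gröbner basis.
Inter-reduce: drop elements whose leading term is divisible by another's, tail-reduce, and make monic.
Reduced Gröbner basis: {y³ - ⅓y² - 5/36x - 29/36y + 5/36, x², xy - 6y² + y + 5}.

These coincide, so the ideals are equal.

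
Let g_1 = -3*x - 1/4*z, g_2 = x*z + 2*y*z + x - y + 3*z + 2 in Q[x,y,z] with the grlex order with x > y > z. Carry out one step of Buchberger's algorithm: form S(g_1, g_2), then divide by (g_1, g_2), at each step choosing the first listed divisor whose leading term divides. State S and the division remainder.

lcm(LM(g_1), LM(g_2)) = x*z.
S = (lcm/LT(g_1))·g_1 − (lcm/LT(g_2))·g_2 = -2*y*z + 1/12*z**2 - x + y - 3*z - 2.
Reduce S modulo (g_1, g_2) in that order:
  leading term y*z: no divisor's leading term divides it; move -2*y*z to the remainder.
  leading term z**2: no divisor's leading term divides it; move 1/12*z**2 to the remainder.
  leading term x: subtract (1/3)·g_1 from -x + y - 3*z - 2 → y - 35/12*z - 2
  leading term y: no divisor's leading term divides it; move y to the remainder.
  leading term z: no divisor's leading term divides it; move -35/12*z to the remainder.
  leading term 1: no divisor's leading term divides it; move -2 to the remainder.
The remainder -2*y*z + 1/12*z**2 + y - 35/12*z - 2 is nonzero, so it would be added as the next basis element.

S(g_1, g_2) = -2*y*z + 1/12*z**2 - x + y - 3*z - 2; remainder on division = -2*y*z + 1/12*z**2 + y - 35/12*z - 2.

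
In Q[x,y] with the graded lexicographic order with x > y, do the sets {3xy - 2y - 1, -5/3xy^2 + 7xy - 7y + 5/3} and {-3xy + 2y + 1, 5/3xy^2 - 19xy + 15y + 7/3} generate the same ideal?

Yes, the ideals are equal.

Since reduced Gröbner bases are canonical representatives of ideals under a given ordering, it suffices to compute and compare them.
Buchberger on the first generating set:
f_1 = 3xy - 2y - 1, LT = xy.
f_2 = -5/3xy^2 + 7xy - 7y + 5/3, LT = xy^2.

S(f_1,f_2): lcm = xy^2. S = 21/5xy - 2/3y^2 - 68/15y + 1.
  reduce S modulo (f_1, f_2):
  remainder -2/3y^2 - 26/15y + 12/5 ≠ 0; add g_3 = -2/3y^2 - 26/15y + 12/5 to the basis.

S(f_1,g_3): lcm = xy^2. S = -13/5xy - 2/3y^2 + 18/5x - 1/3y.
  reduce S modulo (f_1, f_2, g_3):
  remainder 18/5x - 1/3y - 49/15 ≠ 0; add g_4 = 18/5x - 1/3y - 49/15 to the basis.

The other S-polynomials (S(f_2,g_3), S(f_1,g_4), S(f_2,g_4), S(g_3,g_4)) all reduce to 0 modulo the current basis, so we have a Gröbner basis.
Inter-reduce: drop elements whose leading term is divisible by another's, tail-reduce, and make monic.
Reduced Gröbner basis: {y^2 + 13/5y - 18/5, x - 5/54y - 49/54}.

Buchberger on the second generating set:
h_1 = -3xy + 2y + 1, LT = xy.
h_2 = 5/3xy^2 - 19xy + 15y + 7/3, LT = xy^2.

S(h_1,h_2): lcm = xy^2. S = 57/5xy - 2/3y^2 - 28/3y - 7/5.
  reduce S modulo (h_1, h_2):
  remainder -2/3y^2 - 26/15y + 12/5 ≠ 0; add k_3 = -2/3y^2 - 26/15y + 12/5 to the basis.

S(h_1,k_3): lcm = xy^2. S = -13/5xy - 2/3y^2 + 18/5x - 1/3y.
  reduce S modulo (h_1, h_2, k_3):
  remainder 18/5x - 1/3y - 49/15 ≠ 0; add k_4 = 18/5x - 1/3y - 49/15 to the basis.

The other S-polynomials (S(h_2,k_3), S(h_1,k_4), S(h_2,k_4), S(k_3,k_4)) all reduce to 0 modulo the current basis, so we have a Gröbner basis.
Inter-reduce: drop elements whose leading term is divisible by another's, tail-reduce, and make monic.
Reduced Gröbner basis: {y^2 + 13/5y - 18/5, x - 5/54y - 49/54}.

Same reduced basis, so the two generating sets span the same ideal.
The choice of monomial ordering does not affect the verdict — as long as both bases are computed under the same ordering, their equality decides ideal equality.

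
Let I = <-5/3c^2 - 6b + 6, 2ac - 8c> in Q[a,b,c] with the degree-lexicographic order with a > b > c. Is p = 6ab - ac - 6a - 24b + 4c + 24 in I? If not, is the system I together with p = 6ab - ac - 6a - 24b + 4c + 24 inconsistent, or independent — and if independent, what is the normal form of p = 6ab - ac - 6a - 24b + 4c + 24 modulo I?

6ab - ac - 6a - 24b + 4c + 24 lies in I (it reduces to 0).

First compute the reduced Gröbner basis of I by Buchberger's algorithm.
f_1 = -5/3c^2 - 6b + 6, LT = c^2.
f_2 = 2ac - 8c, LT = ac.

S(f_1,f_2): lcm = ac^2. S = 18/5ab + 4c^2 - 18/5a.
  reduce S modulo (f_1, f_2):
  remainder 18/5ab - 18/5a - 72/5b + 72/5 ≠ 0; add h_3 = 18/5ab - 18/5a - 72/5b + 72/5 to the basis.

The other S-polynomials (S(f_1,h_3), S(f_2,h_3)) all reduce to 0 modulo the current basis, so we have a Gröbner basis.
Inter-reduce: drop elements whose leading term is divisible by another's, tail-reduce, and make monic.
Reduced Gröbner basis: {ab - a - 4b + 4, ac - 4c, c^2 + 18/5b - 18/5}.
Label its elements g_1 = ab - a - 4b + 4, g_2 = ac - 4c, g_3 = c^2 + 18/5b - 18/5.

Reduce p = 6ab - ac - 6a - 24b + 4c + 24 modulo G:
  leading term ab: subtract (6)·g_1 from 6ab - ac - 6a - 24b + 4c + 24 → -ac + 4c
  leading term ac: subtract (-1)·g_2 from -ac + 4c → 0
  normal form = 0.
Since the normal form is 0, p ∈ I.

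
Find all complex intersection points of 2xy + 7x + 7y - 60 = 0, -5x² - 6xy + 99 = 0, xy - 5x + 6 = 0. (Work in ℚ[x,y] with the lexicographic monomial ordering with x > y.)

Compute a lex Gröbner basis by Buchberger's algorithm.
f_1 = 2xy + 7x + 7y - 60, LT = xy.
f_2 = -5x² - 6xy + 99, LT = x².
f_3 = xy - 5x + 6, LT = xy.

S(f_1,f_2): lcm = x²y. S = 7/2x² - 6/5xy² + 7/2xy - 30x + 99/5y.
  reduce S modulo (f_1, f_2, f_3):
  remainder -169/4x + 21/5y² - 569/20y + 1743/10 ≠ 0; add h_4 = -169/4x + 21/5y² - 569/20y + 1743/10 to the basis.

S(f_1,f_3): lcm = xy. S = 17/2x + 7/2y - 36.
  reduce S modulo (f_1, f_2, f_3, h_4):
  remainder 714/845y² - 1879/845y - 789/845 ≠ 0; add h_5 = 714/845y² - 1879/845y - 789/845 to the basis.

S(f_2,f_3): lcm = x²y. S = 5x² + 6/5xy² - 6x - 99/5y.
  reduce S modulo (f_1, f_2, f_3, h_4, h_5):
  remainder 973/34y - 2919/34 ≠ 0; add h_6 = 973/34y - 2919/34 to the basis.

The other S-polynomials (S(f_1,h_4), S(f_2,h_4), S(f_3,h_4), S(f_1,h_5), S(f_2,h_5), S(f_3,h_5), S(h_4,h_5), S(f_1,h_6), S(f_2,h_6), S(f_3,h_6), S(h_4,h_6), S(h_5,h_6)) all reduce to 0 modulo the current basis, so we have a Gröbner basis.
Inter-reduce: drop elements whose leading term is divisible by another's, tail-reduce, and make monic.
Reduced Gröbner basis: {x - 3, y - 3}.

A lex Gröbner basis eliminates variables successively. Here y - 3 depends only on y, with roots {3}; lifting each root through the earlier basis elements recovers the full solutions.
  y = 3: the earlier basis element becomes x - 3 = 0, giving x = 3 — point (3, 3).
Zero-dimensionality of the ideal guarantees finitely many solutions over ℂ.

{(3, 3)}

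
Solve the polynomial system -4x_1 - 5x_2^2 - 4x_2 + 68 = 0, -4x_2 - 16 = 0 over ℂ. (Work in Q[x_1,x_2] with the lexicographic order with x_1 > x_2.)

Compute a lex Gröbner basis by Buchberger's algorithm.
f_1 = -4x_1 - 5x_2^2 - 4x_2 + 68, LT = x_1.
f_2 = -4x_2 - 16, LT = x_2.

The S-polynomials (S(f_1,f_2)) all reduce to 0 modulo the current basis, so we have a Gröbner basis.
Inter-reduce: drop elements whose leading term is divisible by another's, tail-reduce, and make monic.
Reduced Gröbner basis: {x_1 - 1, x_2 + 4}.

The lex basis is triangular: the last element involves only x_2. Solving x_2 + 4 = 0 gives x_2 ∈ {-4}; substituting each value into the earlier elements determines the remaining variables.
  x_2 = -4: the earlier basis element becomes x_1 - 1 = 0, giving x_1 = 1 — point (1, -4).
Each listed point satisfies every original equation (direct substitution).

{(1, -4)}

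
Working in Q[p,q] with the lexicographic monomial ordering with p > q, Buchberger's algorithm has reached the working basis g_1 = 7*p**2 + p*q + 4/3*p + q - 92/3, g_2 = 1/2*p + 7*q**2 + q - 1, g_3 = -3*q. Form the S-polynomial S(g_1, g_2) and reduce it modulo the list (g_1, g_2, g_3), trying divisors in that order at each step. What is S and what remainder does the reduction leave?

S(g_1, g_2) = -14*p*q**2 - 13/7*p*q + 46/21*p + 1/7*q - 92/21; remainder on division = 0.

lcm(LM(g_1), LM(g_2)) = p**2.
S = (lcm/LT(g_1))·g_1 − (lcm/LT(g_2))·g_2 = -14*p*q**2 - 13/7*p*q + 46/21*p + 1/7*q - 92/21.
Reduce S modulo (g_1, g_2, g_3) in that order:
  leading term p*q**2: subtract (-28*q**2)·g_2 from -14*p*q**2 - 13/7*p*q + 46/21*p + 1/7*q - 92/21 → -13/7*p*q + 46/21*p + 196*q**4 + 28*q**3 - 28*q**2 + 1/7*q - 92/21
  leading term p*q: subtract (-26/7*q)·g_2 from -13/7*p*q + 46/21*p + 196*q**4 + 28*q**3 - 28*q**2 + 1/7*q - 92/21 → 46/21*p + 196*q**4 + 54*q**3 - 170/7*q**2 - 25/7*q - 92/21
  leading term p: subtract (92/21)·g_2 from 46/21*p + 196*q**4 + 54*q**3 - 170/7*q**2 - 25/7*q - 92/21 → 196*q**4 + 54*q**3 - 1154/21*q**2 - 167/21*q
  leading term q**4: subtract (-196/3*q**3)·g_3 from 196*q**4 + 54*q**3 - 1154/21*q**2 - 167/21*q → 54*q**3 - 1154/21*q**2 - 167/21*q
  leading term q**3: subtract (-18*q**2)·g_3 from 54*q**3 - 1154/21*q**2 - 167/21*q → -1154/21*q**2 - 167/21*q
  leading term q**2: subtract (1154/63*q)·g_3 from -1154/21*q**2 - 167/21*q → -167/21*q
  leading term q: subtract (167/63)·g_3 from -167/21*q → 0
The remainder is 0, so this S-polynomial contributes no new basis element.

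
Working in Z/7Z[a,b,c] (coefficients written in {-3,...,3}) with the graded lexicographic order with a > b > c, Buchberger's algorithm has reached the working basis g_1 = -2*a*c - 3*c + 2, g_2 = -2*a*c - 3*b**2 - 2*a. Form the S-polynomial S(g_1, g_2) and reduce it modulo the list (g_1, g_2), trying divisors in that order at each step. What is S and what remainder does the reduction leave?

S(g_1, g_2) = 2*b**2 - a - 2*c - 1; remainder on division = 2*b**2 - a - 2*c - 1.

lcm(LM(g_1), LM(g_2)) = a*c.
S = (lcm/LT(g_1))·g_1 − (lcm/LT(g_2))·g_2 = 2*b**2 - a - 2*c - 1.
Reduce S modulo (g_1, g_2) in that order:
  leading term b**2: no divisor's leading term divides it; move 2*b**2 to the remainder.
  leading term a: no divisor's leading term divides it; move -a to the remainder.
  leading term c: no divisor's leading term divides it; move -2*c to the remainder.
  leading term 1: no divisor's leading term divides it; move -1 to the remainder.
The remainder 2*b**2 - a - 2*c - 1 is nonzero, so it would be added as the next basis element.
An S-polynomial is built so that the two leading terms cancel; whether anything survives reduction is exactly the Gröbner-basis criterion.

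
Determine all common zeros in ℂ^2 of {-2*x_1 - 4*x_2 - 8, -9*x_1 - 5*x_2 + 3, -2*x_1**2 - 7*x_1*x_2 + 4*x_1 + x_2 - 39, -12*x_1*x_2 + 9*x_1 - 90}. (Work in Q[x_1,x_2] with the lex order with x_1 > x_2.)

Compute a lex Gröbner basis by Buchberger's algorithm.
f_1 = -2*x_1 - 4*x_2 - 8, LT = x_1.
f_2 = -9*x_1 - 5*x_2 + 3, LT = x_1.
f_3 = -2*x_1**2 - 7*x_1*x_2 + 4*x_1 + x_2 - 39, LT = x_1**2.
f_4 = -12*x_1*x_2 + 9*x_1 - 90, LT = x_1*x_2.

S(f_1,f_2): lcm = x_1. S = 13/9*x_2 + 13/3.
  leading term x_2: no divisor's leading term divides it; move 13/9*x_2 to the remainder.
  leading term 1: no divisor's leading term divides it; move 13/3 to the remainder.
  remainder 13/9*x_2 + 13/3 ≠ 0; add h_5 = 13/9*x_2 + 13/3 to the basis.

The other S-polynomials (S(f_1,f_3), S(f_1,f_4), S(f_2,f_3), S(f_2,f_4), S(f_3,f_4), S(f_1,h_5), S(f_2,h_5), S(f_3,h_5), S(f_4,h_5)) all reduce to 0 modulo the current basis, so we have a Gröbner basis.
Inter-reduce: drop elements whose leading term is divisible by another's, tail-reduce, and make monic.
Reduced Gröbner basis: {x_1 - 2, x_2 + 3}.

Elimination: the polynomial x_2 + 3 lies in the elimination ideal for x_2, so x_2 ∈ {-3}. For each such x_2, the remaining basis elements (now univariate) give the rest of the solution.
  x_2 = -3: the earlier basis element becomes x_1 - 2 = 0, giving x_1 = 2 — point (2, -3).

{(2, -3)}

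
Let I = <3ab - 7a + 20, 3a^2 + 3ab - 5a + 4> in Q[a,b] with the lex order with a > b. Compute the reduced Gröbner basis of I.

f_1 = 3ab - 7a + 20, LT = ab.
f_2 = 3a^2 + 3ab - 5a + 4, LT = a^2.

S(f_1,f_2): lcm = a^2b. S = -7/3a^2 - ab^2 + 5/3ab + 20/3a - 4/3b.
  reduce S modulo (f_1, f_2):
  remainder 20/3a + 16/3b - 8 ≠ 0; add g_3 = 20/3a + 16/3b - 8 to the basis.

S(f_1,g_3): lcm = ab. S = -7/3a - 4/5b^2 + 6/5b + 20/3.
  reduce S modulo (f_1, f_2, g_3):
  remainder -4/5b^2 + 46/15b + 58/15 ≠ 0; add g_4 = -4/5b^2 + 46/15b + 58/15 to the basis.

The other S-polynomials (S(f_2,g_3), S(f_1,g_4), S(f_2,g_4), S(g_3,g_4)) all reduce to 0 modulo the current basis, so we have a Gröbner basis.
Inter-reduce: drop elements whose leading term is divisible by another's, tail-reduce, and make monic.

G = {a + 4/5b - 6/5, b^2 - 23/6b - 29/6}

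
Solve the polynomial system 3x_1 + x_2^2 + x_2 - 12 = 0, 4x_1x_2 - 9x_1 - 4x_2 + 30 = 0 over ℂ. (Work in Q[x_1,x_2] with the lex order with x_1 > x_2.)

{(2, -3), (25/32 + 7*sqrt(193)/32, 17/8 - sqrt(193)/8), (25/32 - 7*sqrt(193)/32, sqrt(193)/8 + 17/8)}

Compute a lex Gröbner basis by Buchberger's algorithm.
f_1 = 3x_1 + x_2^2 + x_2 - 12, LT = x_1.
f_2 = 4x_1x_2 - 9x_1 - 4x_2 + 30, LT = x_1x_2.

S(f_1,f_2): lcm = x_1x_2. S = 9/4x_1 + 1/3x_2^3 + 1/3x_2^2 - 3x_2 - 15/2.
  leading term x_1: subtract (3/4)·f_1 from 9/4x_1 + 1/3x_2^3 + 1/3x_2^2 - 3x_2 - 15/2 → 1/3x_2^3 - 5/12x_2^2 - 15/4x_2 + 3/2
  leading term x_2^3: no divisor's leading term divides it; move 1/3x_2^3 to the remainder.
  leading term x_2^2: no divisor's leading term divides it; move -5/12x_2^2 to the remainder.
  leading term x_2: no divisor's leading term divides it; move -15/4x_2 to the remainder.
  leading term 1: no divisor's leading term divides it; move 3/2 to the remainder.
  remainder 1/3x_2^3 - 5/12x_2^2 - 15/4x_2 + 3/2 ≠ 0; add h_3 = 1/3x_2^3 - 5/12x_2^2 - 15/4x_2 + 3/2 to the basis.

The other S-polynomials (S(f_1,h_3), S(f_2,h_3)) all reduce to 0 modulo the current basis, so we have a Gröbner basis.
Inter-reduce: drop elements whose leading term is divisible by another's, tail-reduce, and make monic.
Reduced Gröbner basis: {x_1 + 1/3x_2^2 + 1/3x_2 - 4, x_2^3 - 5/4x_2^2 - 45/4x_2 + 9/2}.

From the last basis element, x_2^3 - 5/4x_2^2 - 45/4x_2 + 9/2 = 0, so x_2 takes values in {-3, 17/8 - sqrt(193)/8, sqrt(193)/8 + 17/8}. Each choice, substituted upward through the basis, yields the corresponding point(s) of the solution set.
  x_2 = -3: the earlier basis element becomes x_1 - 2 = 0, giving x_1 = 2 — point (2, -3).
  x_2 = 17/8 - sqrt(193)/8: the earlier basis element becomes x_1 - 7*sqrt(193)/32 - 25/32 = 0, giving x_1 = 25/32 + 7*sqrt(193)/32 — point (25/32 + 7*sqrt(193)/32, 17/8 - sqrt(193)/8).
  x_2 = sqrt(193)/8 + 17/8: the earlier basis element becomes x_1 - 25/32 + 7*sqrt(193)/32 = 0, giving x_1 = 25/32 - 7*sqrt(193)/32 — point (25/32 - 7*sqrt(193)/32, sqrt(193)/8 + 17/8).
A lex Gröbner basis triangularizes the system, enabling back-substitution.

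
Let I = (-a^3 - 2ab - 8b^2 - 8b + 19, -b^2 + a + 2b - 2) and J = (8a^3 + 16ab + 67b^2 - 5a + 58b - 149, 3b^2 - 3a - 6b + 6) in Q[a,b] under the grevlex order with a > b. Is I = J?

Since reduced Gröbner bases are canonical representatives of ideals under a given ordering, it suffices to compute and compare them.
Buchberger on the first generating set:
f_1 = -a^3 - 2ab - 8b^2 - 8b + 19, LT = a^3.
f_2 = -b^2 + a + 2b - 2, LT = b^2.

S(f_1,f_2): leading monomials are coprime, so the S-polynomial reduces to 0 (Buchberger's first criterion).
Every S-polynomial of the final basis reduces to 0, so we have a Gröbner basis.
Inter-reduce: drop elements whose leading term is divisible by another's, tail-reduce, and make monic.
Reduced Gröbner basis: {a^3 + 2ab + 8a + 24b - 35, b^2 - a - 2b + 2}.

Buchberger on the second generating set:
h_1 = 8a^3 + 16ab + 67b^2 - 5a + 58b - 149, LT = a^3.
h_2 = 3b^2 - 3a - 6b + 6, LT = b^2.

S(h_1,h_2): leading monomials are coprime, so the S-polynomial reduces to 0 (Buchberger's first criterion).
Every S-polynomial of the final basis reduces to 0, so we have a Gröbner basis.
Inter-reduce: drop elements whose leading term is divisible by another's, tail-reduce, and make monic.
Reduced Gröbner basis: {a^3 + 2ab + 31/4a + 24b - 283/8, b^2 - a - 2b + 2}.

The bases are distinct; the ideals are different.

No, the ideals differ.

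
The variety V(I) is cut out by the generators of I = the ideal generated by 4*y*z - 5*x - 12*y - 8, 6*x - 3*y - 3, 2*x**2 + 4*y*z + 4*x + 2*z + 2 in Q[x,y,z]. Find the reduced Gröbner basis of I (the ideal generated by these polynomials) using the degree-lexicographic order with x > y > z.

f_1 = 4*y*z - 5*x - 12*y - 8, LT = y*z.
f_2 = 6*x - 3*y - 3, LT = x.
f_3 = 2*x**2 + 4*y*z + 4*x + 2*z + 2, LT = x**2.

S(f_2,f_3): lcm = x**2. S = -1/2*x*y - 2*y*z - 5/2*x - z - 1.
  leading term x*y: subtract (-1/12*y)·f_2 from -1/2*x*y - 2*y*z - 5/2*x - z - 1 → -1/4*y**2 - 2*y*z - 5/2*x - 1/4*y - z - 1
  leading term y**2: no divisor's leading term divides it; move -1/4*y**2 to the remainder.
  leading term y*z: subtract (-1/2)·f_1 from -2*y*z - 5/2*x - 1/4*y - z - 1 → -5*x - 25/4*y - z - 5
  leading term x: subtract (-5/6)·f_2 from -5*x - 25/4*y - z - 5 → -35/4*y - z - 15/2
  leading term y: no divisor's leading term divides it; move -35/4*y to the remainder.
  leading term z: no divisor's leading term divides it; move -z to the remainder.
  leading term 1: no divisor's leading term divides it; move -15/2 to the remainder.
  remainder -1/4*y**2 - 35/4*y - z - 15/2 ≠ 0; add g_4 = -1/4*y**2 - 35/4*y - z - 15/2 to the basis.

S(f_1,g_4): lcm = y**2*z. S = -5/4*x*y - 3*y**2 - 35*y*z - 4*z**2 - 2*y - 30*z.
  leading term x*y: subtract (-5/24*y)·f_2 from -5/4*x*y - 3*y**2 - 35*y*z - 4*z**2 - 2*y - 30*z → -29/8*y**2 - 35*y*z - 4*z**2 - 21/8*y - 30*z
  leading term y**2: subtract (29/2)·g_4 from -29/8*y**2 - 35*y*z - 4*z**2 - 21/8*y - 30*z → -35*y*z - 4*z**2 + 497/4*y - 31/2*z + 435/4
  leading term y*z: subtract (-35/4)·f_1 from -35*y*z - 4*z**2 + 497/4*y - 31/2*z + 435/4 → -4*z**2 - 175/4*x + 77/4*y - 31/2*z + 155/4
  leading term z**2: no divisor's leading term divides it; move -4*z**2 to the remainder.
  leading term x: subtract (-175/24)·f_2 from -175/4*x + 77/4*y - 31/2*z + 155/4 → -21/8*y - 31/2*z + 135/8
  leading term y: no divisor's leading term divides it; move -21/8*y to the remainder.
  leading term z: no divisor's leading term divides it; move -31/2*z to the remainder.
  leading term 1: no divisor's leading term divides it; move 135/8 to the remainder.
  remainder -4*z**2 - 21/8*y - 31/2*z + 135/8 ≠ 0; add g_5 = -4*z**2 - 21/8*y - 31/2*z + 135/8 to the basis.

The other S-polynomials (S(f_1,f_2), S(f_1,f_3), S(f_2,g_4), S(f_3,g_4), S(f_1,g_5), S(f_2,g_5), S(f_3,g_5), S(g_4,g_5)) all reduce to 0 modulo the current basis, so we have a Gröbner basis.
Inter-reduce: drop elements whose leading term is divisible by another's, tail-reduce, and make monic.

G = {y**2 + 35*y + 4*z + 30, y*z - 29/8*y - 21/8, z**2 + 21/32*y + 31/8*z - 135/32, x - 1/2*y - 1/2}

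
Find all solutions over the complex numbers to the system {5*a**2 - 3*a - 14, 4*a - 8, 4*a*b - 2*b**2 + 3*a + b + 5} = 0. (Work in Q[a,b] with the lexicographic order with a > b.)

Compute a lex Gröbner basis by Buchberger's algorithm.
f_1 = 5*a**2 - 3*a - 14, LT = a**2.
f_2 = 4*a - 8, LT = a.
f_3 = 4*a*b + 3*a - 2*b**2 + b + 5, LT = a*b.

S(f_1,f_2): lcm = a**2. S = 7/5*a - 14/5.
  leading term a: subtract (7/20)·f_2 from 7/5*a - 14/5 → 0
  remainder 0.

S(f_1,f_3): lcm = a**2*b. S = -3/4*a**2 + 1/2*a*b**2 - 17/20*a*b - 5/4*a - 14/5*b.
  leading term a**2: subtract (-3/20)·f_1 from -3/4*a**2 + 1/2*a*b**2 - 17/20*a*b - 5/4*a - 14/5*b → 1/2*a*b**2 - 17/20*a*b - 17/10*a - 14/5*b - 21/10
  leading term a*b**2: subtract (1/8*b**2)·f_2 from 1/2*a*b**2 - 17/20*a*b - 17/10*a - 14/5*b - 21/10 → -17/20*a*b - 17/10*a + b**2 - 14/5*b - 21/10
  leading term a*b: subtract (-17/80*b)·f_2 from -17/20*a*b - 17/10*a + b**2 - 14/5*b - 21/10 → -17/10*a + b**2 - 9/2*b - 21/10
  leading term a: subtract (-17/40)·f_2 from -17/10*a + b**2 - 9/2*b - 21/10 → b**2 - 9/2*b - 11/2
  leading term b**2: no divisor's leading term divides it; move b**2 to the remainder.
  leading term b: no divisor's leading term divides it; move -9/2*b to the remainder.
  leading term 1: no divisor's leading term divides it; move -11/2 to the remainder.
  remainder b**2 - 9/2*b - 11/2 ≠ 0; add h_4 = b**2 - 9/2*b - 11/2 to the basis.

S(f_2,f_3): lcm = a*b. S = -3/4*a + 1/2*b**2 - 9/4*b - 5/4.
  leading term a: subtract (-3/16)·f_2 from -3/4*a + 1/2*b**2 - 9/4*b - 5/4 → 1/2*b**2 - 9/4*b - 11/4
  leading term b**2: subtract (1/2)·h_4 from 1/2*b**2 - 9/4*b - 11/4 → 0
  remainder 0.

S(f_1,h_4): leading monomials are coprime, so the S-polynomial reduces to 0 (Buchberger's first criterion).
S(f_2,h_4): leading monomials are coprime, so the S-polynomial reduces to 0 (Buchberger's first criterion).
S(f_3,h_4): lcm = a*b**2. S = 21/4*a*b + 11/2*a - 1/2*b**3 + 1/4*b**2 + 5/4*b.
  leading term a*b: subtract (21/16*b)·f_2 from 21/4*a*b + 11/2*a - 1/2*b**3 + 1/4*b**2 + 5/4*b → 11/2*a - 1/2*b**3 + 1/4*b**2 + 47/4*b
  leading term a: subtract (11/8)·f_2 from 11/2*a - 1/2*b**3 + 1/4*b**2 + 47/4*b → -1/2*b**3 + 1/4*b**2 + 47/4*b + 11
  leading term b**3: subtract (-1/2*b)·h_4 from -1/2*b**3 + 1/4*b**2 + 47/4*b + 11 → -2*b**2 + 9*b + 11
  leading term b**2: subtract (-2)·h_4 from -2*b**2 + 9*b + 11 → 0
  remainder 0.

Every S-polynomial of the final basis reduces to 0, so we have a Gröbner basis.
Inter-reduce: drop elements whose leading term is divisible by another's, tail-reduce, and make monic.
Reduced Gröbner basis: {a - 2, b**2 - 9/2*b - 11/2}.

The lex basis is triangular: the last element involves only b. Solving b**2 - 9/2*b - 11/2 = 0 gives b ∈ {-1, 11/2}; substituting each value into the earlier elements determines the remaining variables.
  b = -1: the earlier basis element becomes a - 2 = 0, giving a = 2 — point (2, -1).
  b = 11/2: the earlier basis element becomes a - 2 = 0, giving a = 2 — point (2, 11/2).
Check: every point annihilates each of the original generators.
This is the nonlinear analogue of row-reducing a linear system.

{(2, -1), (2, 11/2)}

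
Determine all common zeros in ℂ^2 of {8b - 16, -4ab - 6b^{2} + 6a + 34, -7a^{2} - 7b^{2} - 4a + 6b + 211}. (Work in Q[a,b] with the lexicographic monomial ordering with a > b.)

{(5, 2)}

Compute a lex Gröbner basis by Buchberger's algorithm.
f_1 = 8b - 16, LT = b.
f_2 = -4ab + 6a - 6b^{2} + 34, LT = ab.
f_3 = -7a^{2} - 4a - 7b^{2} + 6b + 211, LT = a^{2}.

S(f_1,f_2): lcm = ab. S = -\tfrac{1}{2}a - \tfrac{3}{2}b^{2} + \tfrac{17}{2}.
  reduce S modulo (f_1, f_2, f_3):
  remainder -\tfrac{1}{2}a + \tfrac{5}{2} ≠ 0; add h_4 = -\tfrac{1}{2}a + \tfrac{5}{2} to the basis.

The other S-polynomials (S(f_1,f_3), S(f_2,f_3), S(f_1,h_4), S(f_2,h_4), S(f_3,h_4)) all reduce to 0 modulo the current basis, so we have a Gröbner basis.
Inter-reduce: drop elements whose leading term is divisible by another's, tail-reduce, and make monic.
Reduced Gröbner basis: {a - 5, b - 2}.

Since the basis is lex-ordered, b - 2 is univariate in b. Its roots are {2}. Back-substituting each root into the other basis elements fixes the other coordinates.
  b = 2: the earlier basis element becomes a - 5 = 0, giving a = 5 — point (5, 2).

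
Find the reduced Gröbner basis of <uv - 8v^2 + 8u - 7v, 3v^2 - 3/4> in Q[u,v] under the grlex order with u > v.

This is the nonlinear analogue of row-reducing a linear system.

f_1 = uv - 8v^2 + 8u - 7v, LT = uv.
f_2 = 3v^2 - 3/4, LT = v^2.

S(f_1,f_2): lcm = uv^2. S = -8v^3 + 8uv - 7v^2 + 1/4u.
  reduce S modulo (f_1, f_2):
  remainder -255/4u + 54v + 57/4 ≠ 0; add g_3 = -255/4u + 54v + 57/4 to the basis.

The other S-polynomials (S(f_1,g_3), S(f_2,g_3)) all reduce to 0 modulo the current basis, so we have a Gröbner basis.
Inter-reduce: drop elements whose leading term is divisible by another's, tail-reduce, and make monic.

G = {v^2 - 1/4, u - 72/85v - 19/85}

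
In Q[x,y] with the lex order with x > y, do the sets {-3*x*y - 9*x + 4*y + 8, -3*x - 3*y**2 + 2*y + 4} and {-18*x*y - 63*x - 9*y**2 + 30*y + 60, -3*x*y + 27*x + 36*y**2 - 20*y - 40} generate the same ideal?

Yes, the ideals are equal.

For a fixed monomial order, each ideal has a unique reduced Gröbner basis; comparing bases decides equality.
Buchberger on the first generating set:
f_1 = -3*x*y - 9*x + 4*y + 8, LT = x*y.
f_2 = -3*x - 3*y**2 + 2*y + 4, LT = x.

S(f_1,f_2): lcm = x*y. S = 3*x - y**3 + 2/3*y**2 - 8/3.
  leading term x: subtract (-1)·f_2 from 3*x - y**3 + 2/3*y**2 - 8/3 → -y**3 - 7/3*y**2 + 2*y + 4/3
  leading term y**3: no divisor's leading term divides it; move -y**3 to the remainder.
  leading term y**2: no divisor's leading term divides it; move -7/3*y**2 to the remainder.
  leading term y: no divisor's leading term divides it; move 2*y to the remainder.
  leading term 1: no divisor's leading term divides it; move 4/3 to the remainder.
  remainder -y**3 - 7/3*y**2 + 2*y + 4/3 ≠ 0; add g_3 = -y**3 - 7/3*y**2 + 2*y + 4/3 to the basis.

The other S-polynomials (S(f_1,g_3), S(f_2,g_3)) all reduce to 0 modulo the current basis, so we have a Gröbner basis.
Inter-reduce: drop elements whose leading term is divisible by another's, tail-reduce, and make monic.
Reduced Gröbner basis: {x + y**2 - 2/3*y - 4/3, y**3 + 7/3*y**2 - 2*y - 4/3}.

Buchberger on the second generating set:
h_1 = -18*x*y - 63*x - 9*y**2 + 30*y + 60, LT = x*y.
h_2 = -3*x*y + 27*x + 36*y**2 - 20*y - 40, LT = x*y.

S(h_1,h_2): lcm = x*y. S = 25/2*x + 25/2*y**2 - 25/3*y - 50/3.
  leading term x: no divisor's leading term divides it; move 25/2*x to the remainder.
  leading term y**2: no divisor's leading term divides it; move 25/2*y**2 to the remainder.
  leading term y: no divisor's leading term divides it; move -25/3*y to the remainder.
  leading term 1: no divisor's leading term divides it; move -50/3 to the remainder.
  remainder 25/2*x + 25/2*y**2 - 25/3*y - 50/3 ≠ 0; add k_3 = 25/2*x + 25/2*y**2 - 25/3*y - 50/3 to the basis.

S(h_1,k_3): lcm = x*y. S = 7/2*x - y**3 + 7/6*y**2 - 1/3*y - 10/3.
  leading term x: subtract (7/25)·k_3 from 7/2*x - y**3 + 7/6*y**2 - 1/3*y - 10/3 → -y**3 - 7/3*y**2 + 2*y + 4/3
  leading term y**3: no divisor's leading term divides it; move -y**3 to the remainder.
  leading term y**2: no divisor's leading term divides it; move -7/3*y**2 to the remainder.
  leading term y: no divisor's leading term divides it; move 2*y to the remainder.
  leading term 1: no divisor's leading term divides it; move 4/3 to the remainder.
  remainder -y**3 - 7/3*y**2 + 2*y + 4/3 ≠ 0; add k_4 = -y**3 - 7/3*y**2 + 2*y + 4/3 to the basis.

The other S-polynomials (S(h_2,k_3), S(h_1,k_4), S(h_2,k_4), S(k_3,k_4)) all reduce to 0 modulo the current basis, so we have a Gröbner basis.
Inter-reduce: drop elements whose leading term is divisible by another's, tail-reduce, and make monic.
Reduced Gröbner basis: {x + y**2 - 2/3*y - 4/3, y**3 + 7/3*y**2 - 2*y - 4/3}.

These coincide, so the ideals are equal.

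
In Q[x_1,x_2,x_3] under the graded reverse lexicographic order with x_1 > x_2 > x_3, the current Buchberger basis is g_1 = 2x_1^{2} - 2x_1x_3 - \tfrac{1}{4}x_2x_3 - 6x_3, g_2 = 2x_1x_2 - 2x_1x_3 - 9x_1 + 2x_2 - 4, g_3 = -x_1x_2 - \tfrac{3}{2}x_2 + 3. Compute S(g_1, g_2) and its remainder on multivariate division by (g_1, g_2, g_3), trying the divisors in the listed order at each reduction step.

lcm(LM(g_1), LM(g_2)) = x_1^{2}x_2.
S = (lcm/LT(g_1))·g_1 − (lcm/LT(g_2))·g_2 = x_1^{2}x_3 - x_1x_2x_3 - \tfrac{1}{8}x_2^{2}x_3 + \tfrac{9}{2}x_1^{2} - x_1x_2 - 3x_2x_3 + 2x_1.
Reduce S modulo (g_1, g_2, g_3) in that order:
  leading term x_1^{2}x_3: subtract (\tfrac{1}{2}x_3)·g_1 from x_1^{2}x_3 - x_1x_2x_3 - \tfrac{1}{8}x_2^{2}x_3 + \tfrac{9}{2}x_1^{2} - x_1x_2 - 3x_2x_3 + 2x_1 → -x_1x_2x_3 - \tfrac{1}{8}x_2^{2}x_3 + x_1x_3^{2} + \tfrac{1}{8}x_2x_3^{2} + \tfrac{9}{2}x_1^{2} - x_1x_2 - 3x_2x_3 + 3x_3^{2} + 2x_1
  leading term x_1x_2x_3: subtract (-\tfrac{1}{2}x_3)·g_2 from -x_1x_2x_3 - \tfrac{1}{8}x_2^{2}x_3 + x_1x_3^{2} + \tfrac{1}{8}x_2x_3^{2} + \tfrac{9}{2}x_1^{2} - x_1x_2 - 3x_2x_3 + 3x_3^{2} + 2x_1 → -\tfrac{1}{8}x_2^{2}x_3 + \tfrac{1}{8}x_2x_3^{2} + \tfrac{9}{2}x_1^{2} - x_1x_2 - \tfrac{9}{2}x_1x_3 - 2x_2x_3 + 3x_3^{2} + 2x_1 - 2x_3
  leading term x_2^{2}x_3: no divisor's leading term divides it; move -\tfrac{1}{8}x_2^{2}x_3 to the remainder.
  leading term x_2x_3^{2}: no divisor's leading term divides it; move \tfrac{1}{8}x_2x_3^{2} to the remainder.
  leading term x_1^{2}: subtract (\tfrac{9}{4})·g_1 from \tfrac{9}{2}x_1^{2} - x_1x_2 - \tfrac{9}{2}x_1x_3 - 2x_2x_3 + 3x_3^{2} + 2x_1 - 2x_3 → -x_1x_2 - \tfrac{23}{16}x_2x_3 + 3x_3^{2} + 2x_1 + \tfrac{23}{2}x_3
  leading term x_1x_2: subtract (-\tfrac{1}{2})·g_2 from -x_1x_2 - \tfrac{23}{16}x_2x_3 + 3x_3^{2} + 2x_1 + \tfrac{23}{2}x_3 → -x_1x_3 - \tfrac{23}{16}x_2x_3 + 3x_3^{2} - \tfrac{5}{2}x_1 + x_2 + \tfrac{23}{2}x_3 - 2
  leading term x_1x_3: no divisor's leading term divides it; move -x_1x_3 to the remainder.
  leading term x_2x_3: no divisor's leading term divides it; move -\tfrac{23}{16}x_2x_3 to the remainder.
  leading term x_3^{2}: no divisor's leading term divides it; move 3x_3^{2} to the remainder.
  leading term x_1: no divisor's leading term divides it; move -\tfrac{5}{2}x_1 to the remainder.
  leading term x_2: no divisor's leading term divides it; move x_2 to the remainder.
  leading term x_3: no divisor's leading term divides it; move \tfrac{23}{2}x_3 to the remainder.
  leading term 1: no divisor's leading term divides it; move -2 to the remainder.
The remainder -\tfrac{1}{8}x_2^{2}x_3 + \tfrac{1}{8}x_2x_3^{2} - x_1x_3 - \tfrac{23}{16}x_2x_3 + 3x_3^{2} - \tfrac{5}{2}x_1 + x_2 + \tfrac{23}{2}x_3 - 2 is nonzero, so it would be added as the next basis element.

S(g_1, g_2) = x_1^{2}x_3 - x_1x_2x_3 - \tfrac{1}{8}x_2^{2}x_3 + \tfrac{9}{2}x_1^{2} - x_1x_2 - 3x_2x_3 + 2x_1; remainder on division = -\tfrac{1}{8}x_2^{2}x_3 + \tfrac{1}{8}x_2x_3^{2} - x_1x_3 - \tfrac{23}{16}x_2x_3 + 3x_3^{2} - \tfrac{5}{2}x_1 + x_2 + \tfrac{23}{2}x_3 - 2.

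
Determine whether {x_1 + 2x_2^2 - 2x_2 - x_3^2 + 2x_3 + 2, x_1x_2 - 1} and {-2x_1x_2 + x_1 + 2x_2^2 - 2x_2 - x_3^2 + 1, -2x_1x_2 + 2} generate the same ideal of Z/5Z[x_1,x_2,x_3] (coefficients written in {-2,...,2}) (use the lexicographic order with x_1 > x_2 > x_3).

No, the ideals differ.

Since reduced Gröbner bases are canonical representatives of ideals under a given ordering, it suffices to compute and compare them.
Buchberger on the first generating set:
f_1 = x_1 + 2x_2^2 - 2x_2 - x_3^2 + 2x_3 + 2, LT = x_1.
f_2 = x_1x_2 - 1, LT = x_1x_2.

S(f_1,f_2): lcm = x_1x_2. S = 2x_2^3 - 2x_2^2 - x_2x_3^2 + 2x_2x_3 + 2x_2 + 1.
  leading term x_2^3: no divisor's leading term divides it; move 2x_2^3 to the remainder.
  leading term x_2^2: no divisor's leading term divides it; move -2x_2^2 to the remainder.
  leading term x_2x_3^2: no divisor's leading term divides it; move -x_2x_3^2 to the remainder.
  leading term x_2x_3: no divisor's leading term divides it; move 2x_2x_3 to the remainder.
  leading term x_2: no divisor's leading term divides it; move 2x_2 to the remainder.
  leading term 1: no divisor's leading term divides it; move 1 to the remainder.
  remainder 2x_2^3 - 2x_2^2 - x_2x_3^2 + 2x_2x_3 + 2x_2 + 1 ≠ 0; add g_3 = 2x_2^3 - 2x_2^2 - x_2x_3^2 + 2x_2x_3 + 2x_2 + 1 to the basis.

The other S-polynomials (S(f_1,g_3), S(f_2,g_3)) all reduce to 0 modulo the current basis, so we have a Gröbner basis.
Inter-reduce: drop elements whose leading term is divisible by another's, tail-reduce, and make monic.
Reduced Gröbner basis: {x_1 + 2x_2^2 - 2x_2 - x_3^2 + 2x_3 + 2, x_2^3 - x_2^2 + 2x_2x_3^2 + x_2x_3 + x_2 - 2}.

Buchberger on the second generating set:
h_1 = -2x_1x_2 + x_1 + 2x_2^2 - 2x_2 - x_3^2 + 1, LT = x_1x_2.
h_2 = -2x_1x_2 + 2, LT = x_1x_2.

S(h_1,h_2): lcm = x_1x_2. S = 2x_1 - x_2^2 + x_2 - 2x_3^2 - 2.
  leading term x_1: no divisor's leading term divides it; move 2x_1 to the remainder.
  leading term x_2^2: no divisor's leading term divides it; move -x_2^2 to the remainder.
  leading term x_2: no divisor's leading term divides it; move x_2 to the remainder.
  leading term x_3^2: no divisor's leading term divides it; move -2x_3^2 to the remainder.
  leading term 1: no divisor's leading term divides it; move -2 to the remainder.
  remainder 2x_1 - x_2^2 + x_2 - 2x_3^2 - 2 ≠ 0; add k_3 = 2x_1 - x_2^2 + x_2 - 2x_3^2 - 2 to the basis.

S(h_1,k_3): lcm = x_1x_2. S = 2x_1 - 2x_2^3 + x_2^2 + x_2x_3^2 + 2x_2 - 2x_3^2 + 2.
  leading term x_1: subtract (1)·k_3 from 2x_1 - 2x_2^3 + x_2^2 + x_2x_3^2 + 2x_2 - 2x_3^2 + 2 → -2x_2^3 + 2x_2^2 + x_2x_3^2 + x_2 - 1
  leading term x_2^3: no divisor's leading term divides it; move -2x_2^3 to the remainder.
  leading term x_2^2: no divisor's leading term divides it; move 2x_2^2 to the remainder.
  leading term x_2x_3^2: no divisor's leading term divides it; move x_2x_3^2 to the remainder.
  leading term x_2: no divisor's leading term divides it; move x_2 to the remainder.
  leading term 1: no divisor's leading term divides it; move -1 to the remainder.
  remainder -2x_2^3 + 2x_2^2 + x_2x_3^2 + x_2 - 1 ≠ 0; add k_4 = -2x_2^3 + 2x_2^2 + x_2x_3^2 + x_2 - 1 to the basis.

The other S-polynomials (S(h_2,k_3), S(h_1,k_4), S(h_2,k_4), S(k_3,k_4)) all reduce to 0 modulo the current basis, so we have a Gröbner basis.
Inter-reduce: drop elements whose leading term is divisible by another's, tail-reduce, and make monic.
Reduced Gröbner basis: {x_1 + 2x_2^2 - 2x_2 - x_3^2 - 1, x_2^3 - x_2^2 + 2x_2x_3^2 + 2x_2 - 2}.

These differ, so the ideals are not equal.
The same test decides containment: I ⊆ J iff every generator of I reduces to 0 modulo a Gröbner basis of J.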